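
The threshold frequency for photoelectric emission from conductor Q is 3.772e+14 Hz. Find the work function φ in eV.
1.56 eV

At the threshold frequency, photon energy equals work function:
φ = hf₀

Calculating:
φ = (6.626×10⁻³⁴ J·s)(3.772e+14 Hz)
φ = 1.56 eV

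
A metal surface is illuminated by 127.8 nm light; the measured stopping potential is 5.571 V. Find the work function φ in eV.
4.13 eV

The stopping potential gives the maximum kinetic energy: KE_max = eV_s = 5.571 eV

From Einstein's photoelectric equation: KE_max = hc/λ - φ
Rearranging: φ = hc/λ - KE_max

Calculate photon energy:
E_photon = hc/λ = (6.626×10⁻³⁴ J·s)(3×10⁸ m/s) / (127.8×10⁻⁹ m) = 9.7014 eV

Therefore:
φ = 9.7014 - 5.571 = 4.13 eV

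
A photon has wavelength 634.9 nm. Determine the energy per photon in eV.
1.9528 eV

Using E = hf = hc/λ:

E = hc/λ = (6.626×10⁻³⁴ J·s)(3×10⁸ m/s) / (634.9×10⁻⁹ m)
E = 1.9528 eV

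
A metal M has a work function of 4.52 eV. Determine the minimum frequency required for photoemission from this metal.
1.0929e+15 Hz

The threshold frequency is when the photon energy equals the work function:
hf₀ = φ

Solving for f₀:
f₀ = φ/h = (4.52 eV × 1.602×10⁻¹⁹ J/eV) / (6.626×10⁻³⁴ J·s)
f₀ = 1.0929e+15 Hz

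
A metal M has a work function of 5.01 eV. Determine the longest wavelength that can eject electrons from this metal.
247.47 nm

The threshold wavelength is when the photon energy equals the work function:
hc/λ₀ = φ

Solving for λ₀:
λ₀ = hc/φ = (6.626×10⁻³⁴ J·s)(3×10⁸ m/s) / (5.01 eV × 1.602×10⁻¹⁹ J/eV)
λ₀ = 247.47 nm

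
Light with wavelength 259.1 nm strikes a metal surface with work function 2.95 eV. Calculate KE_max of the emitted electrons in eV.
1.8352 eV

Using Einstein's photoelectric equation: KE_max = hf - φ = hc/λ - φ

First, calculate the photon energy:
E_photon = hc/λ = (6.626×10⁻³⁴ J·s)(3×10⁸ m/s) / (259.1×10⁻⁹ m)
E_photon = 4.7852 eV

Then, the maximum kinetic energy:
KE_max = E_photon - φ = 4.7852 eV - 2.95 eV = 1.8352 eV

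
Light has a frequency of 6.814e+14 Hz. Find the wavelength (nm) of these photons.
439.97 nm

Using the wave equation: c = fλ

Solving for wavelength:
λ = c/f = (3×10⁸ m/s) / (6.814e+14 Hz)
λ = 439.97 nm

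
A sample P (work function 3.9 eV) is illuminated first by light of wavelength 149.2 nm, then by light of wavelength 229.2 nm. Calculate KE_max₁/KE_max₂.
2.9216

Using Einstein's equation: KE_max = hc/λ - φ

For λ₁ = 149.2 nm:
E₁ = hc/λ₁ = 8.3099 eV
KE₁ = E₁ - φ = 8.3099 - 3.9 = 4.4099 eV

For λ₂ = 229.2 nm:
E₂ = hc/λ₂ = 5.4094 eV
KE₂ = E₂ - φ = 5.4094 - 3.9 = 1.5094 eV

Ratio: KE₁/KE₂ = 4.4099/1.5094 = 2.9216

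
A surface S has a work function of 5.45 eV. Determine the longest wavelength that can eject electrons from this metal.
227.49 nm

The threshold wavelength is when the photon energy equals the work function:
hc/λ₀ = φ

Solving for λ₀:
λ₀ = hc/φ = (6.626×10⁻³⁴ J·s)(3×10⁸ m/s) / (5.45 eV × 1.602×10⁻¹⁹ J/eV)
λ₀ = 227.49 nm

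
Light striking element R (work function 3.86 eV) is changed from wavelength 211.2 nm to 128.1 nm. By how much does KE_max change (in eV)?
3.8082 eV

Using Einstein's equation: KE_max = hc/λ - φ

For λ₁ = 211.2 nm:
KE₁ = hc/λ₁ - φ = 5.8705 - 3.86 = 2.0105 eV

For λ₂ = 128.1 nm:
KE₂ = hc/λ₂ - φ = 9.6787 - 3.86 = 5.8187 eV

Change in KE:
ΔKE = KE₂ - KE₁ = 5.8187 - 2.0105 = 3.8082 eV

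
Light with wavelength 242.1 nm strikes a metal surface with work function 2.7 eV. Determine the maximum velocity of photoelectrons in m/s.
9.2287e+05 m/s

First, find the maximum kinetic energy:
E_photon = hc/λ = 5.1212 eV
KE_max = E_photon - φ = 5.1212 - 2.7 = 2.4212 eV

Convert to Joules: KE_max = 2.4212 × 1.602×10⁻¹⁹ J = 3.8792e-19 J

Then use KE = ½mv² to find velocity:
v = √(2·KE/m) = √(2 × 3.8792e-19 J / 9.109e-31 kg)
v = 9.2287e+05 m/s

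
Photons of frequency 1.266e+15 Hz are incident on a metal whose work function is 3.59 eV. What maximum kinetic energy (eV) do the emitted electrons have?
1.6458 eV

Using Einstein's photoelectric equation: KE_max = hf - φ

First, calculate the photon energy:
E_photon = hf = (6.626×10⁻³⁴ J·s)(1.266e+15 Hz)
E_photon = 5.2358 eV

Then, the maximum kinetic energy:
KE_max = E_photon - φ = 5.2358 eV - 3.59 eV = 1.6458 eV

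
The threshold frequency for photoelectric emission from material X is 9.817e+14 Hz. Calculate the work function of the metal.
4.06 eV

At the threshold frequency, photon energy equals work function:
φ = hf₀

Calculating:
φ = (6.626×10⁻³⁴ J·s)(9.817e+14 Hz)
φ = 4.06 eV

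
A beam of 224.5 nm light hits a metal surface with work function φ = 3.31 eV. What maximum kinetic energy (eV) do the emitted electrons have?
2.2127 eV

Using Einstein's photoelectric equation: KE_max = hf - φ = hc/λ - φ

First, calculate the photon energy:
E_photon = hc/λ = (6.626×10⁻³⁴ J·s)(3×10⁸ m/s) / (224.5×10⁻⁹ m)
E_photon = 5.5227 eV

Then, the maximum kinetic energy:
KE_max = E_photon - φ = 5.5227 eV - 3.31 eV = 2.2127 eV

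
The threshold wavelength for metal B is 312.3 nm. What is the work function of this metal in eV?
3.97 eV

At the threshold wavelength, photon energy equals work function:
φ = hc/λ₀

Calculating:
φ = (6.626×10⁻³⁴ J·s)(3×10⁸ m/s) / (312.3×10⁻⁹ m)
φ = 3.97 eV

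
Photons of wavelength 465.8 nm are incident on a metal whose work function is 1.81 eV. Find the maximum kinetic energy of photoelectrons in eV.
0.8517 eV

Using Einstein's photoelectric equation: KE_max = hf - φ = hc/λ - φ

First, calculate the photon energy:
E_photon = hc/λ = (6.626×10⁻³⁴ J·s)(3×10⁸ m/s) / (465.8×10⁻⁹ m)
E_photon = 2.6617 eV

Then, the maximum kinetic energy:
KE_max = E_photon - φ = 2.6617 eV - 1.81 eV = 0.8517 eV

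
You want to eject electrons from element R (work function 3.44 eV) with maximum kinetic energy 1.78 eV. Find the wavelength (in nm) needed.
237.52 nm

From Einstein's equation: KE_max = hc/λ - φ

Rearranging for λ:
hc/λ = KE_max + φ
λ = hc/(KE_max + φ)

Required photon energy:
E_photon = KE_max + φ = 1.78 + 3.44 = 5.22 eV

Required wavelength:
λ = hc/E_photon = (6.626×10⁻³⁴)(3×10⁸) / (5.22 × 1.602×10⁻¹⁹)
λ = 237.52 nm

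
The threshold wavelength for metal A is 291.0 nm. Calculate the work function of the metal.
4.26 eV

At the threshold wavelength, photon energy equals work function:
φ = hc/λ₀

Calculating:
φ = (6.626×10⁻³⁴ J·s)(3×10⁸ m/s) / (291.0×10⁻⁹ m)
φ = 4.26 eV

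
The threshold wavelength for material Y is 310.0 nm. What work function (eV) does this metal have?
4.00 eV

At the threshold wavelength, photon energy equals work function:
φ = hc/λ₀

Calculating:
φ = (6.626×10⁻³⁴ J·s)(3×10⁸ m/s) / (310.0×10⁻⁹ m)
φ = 4.00 eV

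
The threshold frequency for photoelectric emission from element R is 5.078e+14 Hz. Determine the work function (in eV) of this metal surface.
2.10 eV

At the threshold frequency, photon energy equals work function:
φ = hf₀

Calculating:
φ = (6.626×10⁻³⁴ J·s)(5.078e+14 Hz)
φ = 2.10 eV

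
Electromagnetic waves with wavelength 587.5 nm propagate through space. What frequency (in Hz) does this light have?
5.1029e+14 Hz

Using the wave equation: c = fλ

Solving for frequency:
f = c/λ = (3×10⁸ m/s) / (587.5×10⁻⁹ m)
f = 5.1029e+14 Hz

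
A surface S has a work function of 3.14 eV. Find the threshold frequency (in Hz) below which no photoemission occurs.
7.5925e+14 Hz

The threshold frequency is when the photon energy equals the work function:
hf₀ = φ

Solving for f₀:
f₀ = φ/h = (3.14 eV × 1.602×10⁻¹⁹ J/eV) / (6.626×10⁻³⁴ J·s)
f₀ = 7.5925e+14 Hz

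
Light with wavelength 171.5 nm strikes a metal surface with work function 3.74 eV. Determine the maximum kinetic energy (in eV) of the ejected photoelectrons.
3.4894 eV

Using Einstein's photoelectric equation: KE_max = hf - φ = hc/λ - φ

First, calculate the photon energy:
E_photon = hc/λ = (6.626×10⁻³⁴ J·s)(3×10⁸ m/s) / (171.5×10⁻⁹ m)
E_photon = 7.2294 eV

Then, the maximum kinetic energy:
KE_max = E_photon - φ = 7.2294 eV - 3.74 eV = 3.4894 eV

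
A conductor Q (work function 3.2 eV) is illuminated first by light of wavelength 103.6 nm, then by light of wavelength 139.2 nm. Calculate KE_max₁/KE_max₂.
1.5363

Using Einstein's equation: KE_max = hc/λ - φ

For λ₁ = 103.6 nm:
E₁ = hc/λ₁ = 11.9676 eV
KE₁ = E₁ - φ = 11.9676 - 3.2 = 8.7676 eV

For λ₂ = 139.2 nm:
E₂ = hc/λ₂ = 8.9069 eV
KE₂ = E₂ - φ = 8.9069 - 3.2 = 5.7069 eV

Ratio: KE₁/KE₂ = 8.7676/5.7069 = 1.5363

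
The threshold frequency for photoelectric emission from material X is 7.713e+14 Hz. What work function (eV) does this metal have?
3.19 eV

At the threshold frequency, photon energy equals work function:
φ = hf₀

Calculating:
φ = (6.626×10⁻³⁴ J·s)(7.713e+14 Hz)
φ = 3.19 eV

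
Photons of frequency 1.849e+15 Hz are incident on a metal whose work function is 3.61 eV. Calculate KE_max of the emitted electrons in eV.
4.0368 eV

Using Einstein's photoelectric equation: KE_max = hf - φ

First, calculate the photon energy:
E_photon = hf = (6.626×10⁻³⁴ J·s)(1.849e+15 Hz)
E_photon = 7.6468 eV

Then, the maximum kinetic energy:
KE_max = E_photon - φ = 7.6468 eV - 3.61 eV = 4.0368 eV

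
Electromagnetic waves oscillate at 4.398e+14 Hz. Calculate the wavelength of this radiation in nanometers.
681.66 nm

Using the wave equation: c = fλ

Solving for wavelength:
λ = c/f = (3×10⁸ m/s) / (4.398e+14 Hz)
λ = 681.66 nm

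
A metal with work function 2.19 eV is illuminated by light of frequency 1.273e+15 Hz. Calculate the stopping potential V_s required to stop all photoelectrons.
3.0747 V

The stopping potential V_s satisfies: eV_s = KE_max

First, find KE_max using Einstein's equation:
E_photon = hf = (6.626×10⁻³⁴ J·s)(1.273e+15 Hz) = 5.2647 eV
KE_max = E_photon - φ = 5.2647 - 2.19 = 3.0747 eV

Since eV_s = KE_max:
V_s = KE_max/e = 3.0747 V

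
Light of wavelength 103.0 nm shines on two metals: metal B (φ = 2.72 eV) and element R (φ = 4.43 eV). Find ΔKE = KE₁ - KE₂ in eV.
1.7100 eV

Using KE_max = hc/λ - φ for each metal:

Photon energy: E = hc/λ = 12.0373 eV

For metal B (φ₁ = 2.72 eV):
KE₁ = E - φ₁ = 12.0373 - 2.72 = 9.3173 eV

For element R (φ₂ = 4.43 eV):
KE₂ = E - φ₂ = 12.0373 - 4.43 = 7.6073 eV

Difference:
ΔKE = KE₁ - KE₂ = 9.3173 - 7.6073 = 1.7100 eV

Note: The difference equals the difference in work functions: 4.43 - 2.72 = 1.71 eV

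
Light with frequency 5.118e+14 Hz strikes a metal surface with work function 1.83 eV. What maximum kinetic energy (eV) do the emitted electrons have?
0.2866 eV

Using Einstein's photoelectric equation: KE_max = hf - φ

First, calculate the photon energy:
E_photon = hf = (6.626×10⁻³⁴ J·s)(5.118e+14 Hz)
E_photon = 2.1166 eV

Then, the maximum kinetic energy:
KE_max = E_photon - φ = 2.1166 eV - 1.83 eV = 0.2866 eV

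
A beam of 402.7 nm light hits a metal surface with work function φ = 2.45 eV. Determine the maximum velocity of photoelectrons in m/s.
4.7032e+05 m/s

First, find the maximum kinetic energy:
E_photon = hc/λ = 3.0788 eV
KE_max = E_photon - φ = 3.0788 - 2.45 = 0.6288 eV

Convert to Joules: KE_max = 0.6288 × 1.602×10⁻¹⁹ J = 1.0075e-19 J

Then use KE = ½mv² to find velocity:
v = √(2·KE/m) = √(2 × 1.0075e-19 J / 9.109e-31 kg)
v = 4.7032e+05 m/s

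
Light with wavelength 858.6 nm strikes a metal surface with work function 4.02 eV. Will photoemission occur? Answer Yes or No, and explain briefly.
No

For photoemission, the photon energy must exceed the work function.

Photon energy: E = hc/λ = 1.4440 eV
Work function: φ = 4.02 eV

Since E_photon (1.4440 eV) < φ (4.02 eV), photoemission will NOT occur.
The threshold wavelength is λ₀ = hc/φ = 308.4 nm.
Since 858.6 nm > 308.4 nm, the photons lack sufficient energy.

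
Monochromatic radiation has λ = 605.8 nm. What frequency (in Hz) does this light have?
4.9487e+14 Hz

Using the wave equation: c = fλ

Solving for frequency:
f = c/λ = (3×10⁸ m/s) / (605.8×10⁻⁹ m)
f = 4.9487e+14 Hz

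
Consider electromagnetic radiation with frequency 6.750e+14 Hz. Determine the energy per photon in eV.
2.7916 eV

Using E = hf:

E = hf = (6.626×10⁻³⁴ J·s)(6.750e+14 Hz)
E = 2.7916 eV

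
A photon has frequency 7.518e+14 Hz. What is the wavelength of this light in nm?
398.77 nm

Using the wave equation: c = fλ

Solving for wavelength:
λ = c/f = (3×10⁸ m/s) / (7.518e+14 Hz)
λ = 398.77 nm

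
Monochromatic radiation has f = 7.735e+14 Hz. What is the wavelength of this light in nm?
387.58 nm

Using the wave equation: c = fλ

Solving for wavelength:
λ = c/f = (3×10⁸ m/s) / (7.735e+14 Hz)
λ = 387.58 nm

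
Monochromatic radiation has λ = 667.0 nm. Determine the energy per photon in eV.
1.8588 eV

Using E = hf = hc/λ:

E = hc/λ = (6.626×10⁻³⁴ J·s)(3×10⁸ m/s) / (667.0×10⁻⁹ m)
E = 1.8588 eV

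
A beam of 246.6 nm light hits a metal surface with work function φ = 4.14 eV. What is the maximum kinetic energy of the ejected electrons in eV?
0.8877 eV

Using Einstein's photoelectric equation: KE_max = hf - φ = hc/λ - φ

First, calculate the photon energy:
E_photon = hc/λ = (6.626×10⁻³⁴ J·s)(3×10⁸ m/s) / (246.6×10⁻⁹ m)
E_photon = 5.0277 eV

Then, the maximum kinetic energy:
KE_max = E_photon - φ = 5.0277 eV - 4.14 eV = 0.8877 eV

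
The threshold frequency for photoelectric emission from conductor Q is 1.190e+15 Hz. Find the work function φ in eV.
4.92 eV

At the threshold frequency, photon energy equals work function:
φ = hf₀

Calculating:
φ = (6.626×10⁻³⁴ J·s)(1.190e+15 Hz)
φ = 4.92 eV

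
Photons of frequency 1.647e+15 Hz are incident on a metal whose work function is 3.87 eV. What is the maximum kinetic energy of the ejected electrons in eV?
2.9414 eV

Using Einstein's photoelectric equation: KE_max = hf - φ

First, calculate the photon energy:
E_photon = hf = (6.626×10⁻³⁴ J·s)(1.647e+15 Hz)
E_photon = 6.8114 eV

Then, the maximum kinetic energy:
KE_max = E_photon - φ = 6.8114 eV - 3.87 eV = 2.9414 eV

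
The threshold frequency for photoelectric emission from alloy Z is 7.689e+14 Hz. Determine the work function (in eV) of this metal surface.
3.18 eV

At the threshold frequency, photon energy equals work function:
φ = hf₀

Calculating:
φ = (6.626×10⁻³⁴ J·s)(7.689e+14 Hz)
φ = 3.18 eV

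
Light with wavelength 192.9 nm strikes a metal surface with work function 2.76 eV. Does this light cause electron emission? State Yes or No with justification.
Yes

For photoemission, the photon energy must exceed the work function.

Photon energy: E = hc/λ = 6.4274 eV
Work function: φ = 2.76 eV

Since E_photon (6.4274 eV) > φ (2.76 eV), photoemission WILL occur.
The threshold wavelength is λ₀ = hc/φ = 449.2 nm.
Since 192.9 nm < 449.2 nm, the light has sufficient energy.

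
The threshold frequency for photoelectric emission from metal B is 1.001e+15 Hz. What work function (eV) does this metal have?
4.14 eV

At the threshold frequency, photon energy equals work function:
φ = hf₀

Calculating:
φ = (6.626×10⁻³⁴ J·s)(1.001e+15 Hz)
φ = 4.14 eV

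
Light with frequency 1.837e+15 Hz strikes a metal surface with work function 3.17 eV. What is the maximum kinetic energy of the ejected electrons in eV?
4.4272 eV

Using Einstein's photoelectric equation: KE_max = hf - φ

First, calculate the photon energy:
E_photon = hf = (6.626×10⁻³⁴ J·s)(1.837e+15 Hz)
E_photon = 7.5972 eV

Then, the maximum kinetic energy:
KE_max = E_photon - φ = 7.5972 eV - 3.17 eV = 4.4272 eV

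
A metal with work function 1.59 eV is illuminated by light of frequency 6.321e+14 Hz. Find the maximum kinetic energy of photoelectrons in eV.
1.0242 eV

Using Einstein's photoelectric equation: KE_max = hf - φ

First, calculate the photon energy:
E_photon = hf = (6.626×10⁻³⁴ J·s)(6.321e+14 Hz)
E_photon = 2.6142 eV

Then, the maximum kinetic energy:
KE_max = E_photon - φ = 2.6142 eV - 1.59 eV = 1.0242 eV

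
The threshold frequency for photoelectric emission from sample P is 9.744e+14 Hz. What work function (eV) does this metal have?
4.03 eV

At the threshold frequency, photon energy equals work function:
φ = hf₀

Calculating:
φ = (6.626×10⁻³⁴ J·s)(9.744e+14 Hz)
φ = 4.03 eV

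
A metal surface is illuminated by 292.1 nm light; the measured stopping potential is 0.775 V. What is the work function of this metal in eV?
3.47 eV

The stopping potential gives the maximum kinetic energy: KE_max = eV_s = 0.775 eV

From Einstein's photoelectric equation: KE_max = hc/λ - φ
Rearranging: φ = hc/λ - KE_max

Calculate photon energy:
E_photon = hc/λ = (6.626×10⁻³⁴ J·s)(3×10⁸ m/s) / (292.1×10⁻⁹ m) = 4.2446 eV

Therefore:
φ = 4.2446 - 0.775 = 3.47 eV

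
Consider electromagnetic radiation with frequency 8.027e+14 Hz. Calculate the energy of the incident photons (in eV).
3.3197 eV

Using E = hf:

E = hf = (6.626×10⁻³⁴ J·s)(8.027e+14 Hz)
E = 3.3197 eV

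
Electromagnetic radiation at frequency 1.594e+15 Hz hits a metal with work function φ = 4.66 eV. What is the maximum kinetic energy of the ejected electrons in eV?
1.9323 eV

Using Einstein's photoelectric equation: KE_max = hf - φ

First, calculate the photon energy:
E_photon = hf = (6.626×10⁻³⁴ J·s)(1.594e+15 Hz)
E_photon = 6.5923 eV

Then, the maximum kinetic energy:
KE_max = E_photon - φ = 6.5923 eV - 4.66 eV = 1.9323 eV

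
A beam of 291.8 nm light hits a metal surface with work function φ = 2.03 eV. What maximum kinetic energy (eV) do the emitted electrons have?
2.2189 eV

Using Einstein's photoelectric equation: KE_max = hf - φ = hc/λ - φ

First, calculate the photon energy:
E_photon = hc/λ = (6.626×10⁻³⁴ J·s)(3×10⁸ m/s) / (291.8×10⁻⁹ m)
E_photon = 4.2489 eV

Then, the maximum kinetic energy:
KE_max = E_photon - φ = 4.2489 eV - 2.03 eV = 2.2189 eV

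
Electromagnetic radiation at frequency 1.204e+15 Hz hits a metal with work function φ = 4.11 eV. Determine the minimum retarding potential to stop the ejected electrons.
0.8693 V

The stopping potential V_s satisfies: eV_s = KE_max

First, find KE_max using Einstein's equation:
E_photon = hf = (6.626×10⁻³⁴ J·s)(1.204e+15 Hz) = 4.9793 eV
KE_max = E_photon - φ = 4.9793 - 4.11 = 0.8693 eV

Since eV_s = KE_max:
V_s = KE_max/e = 0.8693 V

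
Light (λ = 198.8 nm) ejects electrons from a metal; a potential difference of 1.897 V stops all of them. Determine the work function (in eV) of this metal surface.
4.34 eV

The stopping potential gives the maximum kinetic energy: KE_max = eV_s = 1.897 eV

From Einstein's photoelectric equation: KE_max = hc/λ - φ
Rearranging: φ = hc/λ - KE_max

Calculate photon energy:
E_photon = hc/λ = (6.626×10⁻³⁴ J·s)(3×10⁸ m/s) / (198.8×10⁻⁹ m) = 6.2366 eV

Therefore:
φ = 6.2366 - 1.897 = 4.34 eV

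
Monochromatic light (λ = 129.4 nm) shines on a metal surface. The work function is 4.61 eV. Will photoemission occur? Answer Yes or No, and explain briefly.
Yes

For photoemission, the photon energy must exceed the work function.

Photon energy: E = hc/λ = 9.5815 eV
Work function: φ = 4.61 eV

Since E_photon (9.5815 eV) > φ (4.61 eV), photoemission WILL occur.
The threshold wavelength is λ₀ = hc/φ = 268.9 nm.
Since 129.4 nm < 268.9 nm, the light has sufficient energy.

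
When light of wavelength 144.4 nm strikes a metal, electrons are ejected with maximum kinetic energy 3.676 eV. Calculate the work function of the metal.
4.91 eV

From Einstein's photoelectric equation: KE_max = hf - φ = hc/λ - φ

Rearranging for φ:
φ = hc/λ - KE_max

Calculate photon energy:
E_photon = hc/λ = 8.5862 eV

Therefore:
φ = 8.5862 - 3.676 = 4.91 eV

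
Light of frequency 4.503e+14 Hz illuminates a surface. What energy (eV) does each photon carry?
1.8623 eV

Using E = hf:

E = hf = (6.626×10⁻³⁴ J·s)(4.503e+14 Hz)
E = 1.8623 eV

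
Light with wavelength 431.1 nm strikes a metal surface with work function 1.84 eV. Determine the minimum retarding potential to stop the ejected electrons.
1.0360 V

The stopping potential V_s satisfies: eV_s = KE_max

First, find KE_max using Einstein's equation:
E_photon = hc/λ = 2.8760 eV
KE_max = E_photon - φ = 2.8760 - 1.84 = 1.0360 eV

Since eV_s = KE_max:
V_s = KE_max/e = 1.0360 V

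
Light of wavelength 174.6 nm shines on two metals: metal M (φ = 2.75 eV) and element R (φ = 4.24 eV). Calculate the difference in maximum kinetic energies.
1.4900 eV

Using KE_max = hc/λ - φ for each metal:

Photon energy: E = hc/λ = 7.1010 eV

For metal M (φ₁ = 2.75 eV):
KE₁ = E - φ₁ = 7.1010 - 2.75 = 4.3510 eV

For element R (φ₂ = 4.24 eV):
KE₂ = E - φ₂ = 7.1010 - 4.24 = 2.8610 eV

Difference:
ΔKE = KE₁ - KE₂ = 4.3510 - 2.8610 = 1.4900 eV

Note: The difference equals the difference in work functions: 4.24 - 2.75 = 1.49 eV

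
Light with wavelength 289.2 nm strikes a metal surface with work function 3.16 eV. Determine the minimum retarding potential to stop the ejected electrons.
1.1271 V

The stopping potential V_s satisfies: eV_s = KE_max

First, find KE_max using Einstein's equation:
E_photon = hc/λ = 4.2871 eV
KE_max = E_photon - φ = 4.2871 - 3.16 = 1.1271 eV

Since eV_s = KE_max:
V_s = KE_max/e = 1.1271 V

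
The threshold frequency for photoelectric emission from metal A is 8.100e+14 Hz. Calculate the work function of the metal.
3.35 eV

At the threshold frequency, photon energy equals work function:
φ = hf₀

Calculating:
φ = (6.626×10⁻³⁴ J·s)(8.100e+14 Hz)
φ = 3.35 eV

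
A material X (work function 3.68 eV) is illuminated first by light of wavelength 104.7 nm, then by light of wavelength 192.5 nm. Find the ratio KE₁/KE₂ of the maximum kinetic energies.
2.9564

Using Einstein's equation: KE_max = hc/λ - φ

For λ₁ = 104.7 nm:
E₁ = hc/λ₁ = 11.8419 eV
KE₁ = E₁ - φ = 11.8419 - 3.68 = 8.1619 eV

For λ₂ = 192.5 nm:
E₂ = hc/λ₂ = 6.4407 eV
KE₂ = E₂ - φ = 6.4407 - 3.68 = 2.7607 eV

Ratio: KE₁/KE₂ = 8.1619/2.7607 = 2.9564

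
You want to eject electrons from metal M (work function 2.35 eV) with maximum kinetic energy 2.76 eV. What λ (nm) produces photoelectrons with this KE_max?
242.63 nm

From Einstein's equation: KE_max = hc/λ - φ

Rearranging for λ:
hc/λ = KE_max + φ
λ = hc/(KE_max + φ)

Required photon energy:
E_photon = KE_max + φ = 2.76 + 2.35 = 5.11 eV

Required wavelength:
λ = hc/E_photon = (6.626×10⁻³⁴)(3×10⁸) / (5.11 × 1.602×10⁻¹⁹)
λ = 242.63 nm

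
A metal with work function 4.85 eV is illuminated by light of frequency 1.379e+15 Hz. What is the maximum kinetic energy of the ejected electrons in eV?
0.8531 eV

Using Einstein's photoelectric equation: KE_max = hf - φ

First, calculate the photon energy:
E_photon = hf = (6.626×10⁻³⁴ J·s)(1.379e+15 Hz)
E_photon = 5.7031 eV

Then, the maximum kinetic energy:
KE_max = E_photon - φ = 5.7031 eV - 4.85 eV = 0.8531 eV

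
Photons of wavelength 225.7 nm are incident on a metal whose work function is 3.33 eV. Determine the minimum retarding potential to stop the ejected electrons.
2.1633 V

The stopping potential V_s satisfies: eV_s = KE_max

First, find KE_max using Einstein's equation:
E_photon = hc/λ = 5.4933 eV
KE_max = E_photon - φ = 5.4933 - 3.33 = 2.1633 eV

Since eV_s = KE_max:
V_s = KE_max/e = 2.1633 V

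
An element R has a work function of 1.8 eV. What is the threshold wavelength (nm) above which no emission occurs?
688.80 nm

The threshold wavelength is when the photon energy equals the work function:
hc/λ₀ = φ

Solving for λ₀:
λ₀ = hc/φ = (6.626×10⁻³⁴ J·s)(3×10⁸ m/s) / (1.8 eV × 1.602×10⁻¹⁹ J/eV)
λ₀ = 688.80 nm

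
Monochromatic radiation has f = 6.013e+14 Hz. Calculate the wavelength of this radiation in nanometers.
498.57 nm

Using the wave equation: c = fλ

Solving for wavelength:
λ = c/f = (3×10⁸ m/s) / (6.013e+14 Hz)
λ = 498.57 nm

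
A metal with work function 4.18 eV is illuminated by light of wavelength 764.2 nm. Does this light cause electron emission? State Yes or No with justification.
No

For photoemission, the photon energy must exceed the work function.

Photon energy: E = hc/λ = 1.6224 eV
Work function: φ = 4.18 eV

Since E_photon (1.6224 eV) < φ (4.18 eV), photoemission will NOT occur.
The threshold wavelength is λ₀ = hc/φ = 296.6 nm.
Since 764.2 nm > 296.6 nm, the photons lack sufficient energy.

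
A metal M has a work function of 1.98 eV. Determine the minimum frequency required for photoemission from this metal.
4.7876e+14 Hz

The threshold frequency is when the photon energy equals the work function:
hf₀ = φ

Solving for f₀:
f₀ = φ/h = (1.98 eV × 1.602×10⁻¹⁹ J/eV) / (6.626×10⁻³⁴ J·s)
f₀ = 4.7876e+14 Hz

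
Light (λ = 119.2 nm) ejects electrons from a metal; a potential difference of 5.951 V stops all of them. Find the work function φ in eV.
4.45 eV

The stopping potential gives the maximum kinetic energy: KE_max = eV_s = 5.951 eV

From Einstein's photoelectric equation: KE_max = hc/λ - φ
Rearranging: φ = hc/λ - KE_max

Calculate photon energy:
E_photon = hc/λ = (6.626×10⁻³⁴ J·s)(3×10⁸ m/s) / (119.2×10⁻⁹ m) = 10.4014 eV

Therefore:
φ = 10.4014 - 5.951 = 4.45 eV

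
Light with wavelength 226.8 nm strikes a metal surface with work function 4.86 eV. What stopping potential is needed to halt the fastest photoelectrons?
0.6067 V

The stopping potential V_s satisfies: eV_s = KE_max

First, find KE_max using Einstein's equation:
E_photon = hc/λ = 5.4667 eV
KE_max = E_photon - φ = 5.4667 - 4.86 = 0.6067 eV

Since eV_s = KE_max:
V_s = KE_max/e = 0.6067 V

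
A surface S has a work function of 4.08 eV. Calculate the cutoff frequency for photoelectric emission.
9.8654e+14 Hz

The threshold frequency is when the photon energy equals the work function:
hf₀ = φ

Solving for f₀:
f₀ = φ/h = (4.08 eV × 1.602×10⁻¹⁹ J/eV) / (6.626×10⁻³⁴ J·s)
f₀ = 9.8654e+14 Hz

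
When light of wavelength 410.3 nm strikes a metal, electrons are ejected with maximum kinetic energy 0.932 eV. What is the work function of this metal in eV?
2.09 eV

From Einstein's photoelectric equation: KE_max = hf - φ = hc/λ - φ

Rearranging for φ:
φ = hc/λ - KE_max

Calculate photon energy:
E_photon = hc/λ = 3.0218 eV

Therefore:
φ = 3.0218 - 0.932 = 2.09 eV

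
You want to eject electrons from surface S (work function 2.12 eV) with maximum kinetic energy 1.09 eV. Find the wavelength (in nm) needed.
386.24 nm

From Einstein's equation: KE_max = hc/λ - φ

Rearranging for λ:
hc/λ = KE_max + φ
λ = hc/(KE_max + φ)

Required photon energy:
E_photon = KE_max + φ = 1.09 + 2.12 = 3.21 eV

Required wavelength:
λ = hc/E_photon = (6.626×10⁻³⁴)(3×10⁸) / (3.21 × 1.602×10⁻¹⁹)
λ = 386.24 nm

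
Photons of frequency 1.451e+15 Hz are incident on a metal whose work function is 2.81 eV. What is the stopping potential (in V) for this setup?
3.1909 V

The stopping potential V_s satisfies: eV_s = KE_max

First, find KE_max using Einstein's equation:
E_photon = hf = (6.626×10⁻³⁴ J·s)(1.451e+15 Hz) = 6.0009 eV
KE_max = E_photon - φ = 6.0009 - 2.81 = 3.1909 eV

Since eV_s = KE_max:
V_s = KE_max/e = 3.1909 V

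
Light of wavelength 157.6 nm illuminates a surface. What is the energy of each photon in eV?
7.8670 eV

Using E = hf = hc/λ:

E = hc/λ = (6.626×10⁻³⁴ J·s)(3×10⁸ m/s) / (157.6×10⁻⁹ m)
E = 7.8670 eV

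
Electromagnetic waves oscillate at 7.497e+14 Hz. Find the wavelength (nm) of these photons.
399.88 nm

Using the wave equation: c = fλ

Solving for wavelength:
λ = c/f = (3×10⁸ m/s) / (7.497e+14 Hz)
λ = 399.88 nm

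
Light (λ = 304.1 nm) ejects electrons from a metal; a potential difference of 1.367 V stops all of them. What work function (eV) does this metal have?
2.71 eV

The stopping potential gives the maximum kinetic energy: KE_max = eV_s = 1.367 eV

From Einstein's photoelectric equation: KE_max = hc/λ - φ
Rearranging: φ = hc/λ - KE_max

Calculate photon energy:
E_photon = hc/λ = (6.626×10⁻³⁴ J·s)(3×10⁸ m/s) / (304.1×10⁻⁹ m) = 4.0771 eV

Therefore:
φ = 4.0771 - 1.367 = 2.71 eV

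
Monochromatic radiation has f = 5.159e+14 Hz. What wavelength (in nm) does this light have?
581.11 nm

Using the wave equation: c = fλ

Solving for wavelength:
λ = c/f = (3×10⁸ m/s) / (5.159e+14 Hz)
λ = 581.11 nm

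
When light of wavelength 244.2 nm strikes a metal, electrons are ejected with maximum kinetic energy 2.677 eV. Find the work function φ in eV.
2.40 eV

From Einstein's photoelectric equation: KE_max = hf - φ = hc/λ - φ

Rearranging for φ:
φ = hc/λ - KE_max

Calculate photon energy:
E_photon = hc/λ = 5.0772 eV

Therefore:
φ = 5.0772 - 2.677 = 2.40 eV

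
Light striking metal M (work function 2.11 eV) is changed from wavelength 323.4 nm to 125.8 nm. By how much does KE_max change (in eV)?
6.0219 eV

Using Einstein's equation: KE_max = hc/λ - φ

For λ₁ = 323.4 nm:
KE₁ = hc/λ₁ - φ = 3.8338 - 2.11 = 1.7238 eV

For λ₂ = 125.8 nm:
KE₂ = hc/λ₂ - φ = 9.8557 - 2.11 = 7.7457 eV

Change in KE:
ΔKE = KE₂ - KE₁ = 7.7457 - 1.7238 = 6.0219 eV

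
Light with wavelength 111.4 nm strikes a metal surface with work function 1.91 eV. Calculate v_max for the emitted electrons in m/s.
1.8009e+06 m/s

First, find the maximum kinetic energy:
E_photon = hc/λ = 11.1296 eV
KE_max = E_photon - φ = 11.1296 - 1.91 = 9.2196 eV

Convert to Joules: KE_max = 9.2196 × 1.602×10⁻¹⁹ J = 1.4771e-18 J

Then use KE = ½mv² to find velocity:
v = √(2·KE/m) = √(2 × 1.4771e-18 J / 9.109e-31 kg)
v = 1.8009e+06 m/s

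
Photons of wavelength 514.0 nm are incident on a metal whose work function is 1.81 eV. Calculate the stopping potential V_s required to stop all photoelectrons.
0.6021 V

The stopping potential V_s satisfies: eV_s = KE_max

First, find KE_max using Einstein's equation:
E_photon = hc/λ = 2.4121 eV
KE_max = E_photon - φ = 2.4121 - 1.81 = 0.6021 eV

Since eV_s = KE_max:
V_s = KE_max/e = 0.6021 V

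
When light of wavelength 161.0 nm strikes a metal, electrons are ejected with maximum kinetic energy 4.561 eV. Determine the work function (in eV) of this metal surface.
3.14 eV

From Einstein's photoelectric equation: KE_max = hf - φ = hc/λ - φ

Rearranging for φ:
φ = hc/λ - KE_max

Calculate photon energy:
E_photon = hc/λ = 7.7009 eV

Therefore:
φ = 7.7009 - 4.561 = 3.14 eV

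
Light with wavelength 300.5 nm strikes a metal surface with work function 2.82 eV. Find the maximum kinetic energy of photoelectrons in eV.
1.3059 eV

Using Einstein's photoelectric equation: KE_max = hf - φ = hc/λ - φ

First, calculate the photon energy:
E_photon = hc/λ = (6.626×10⁻³⁴ J·s)(3×10⁸ m/s) / (300.5×10⁻⁹ m)
E_photon = 4.1259 eV

Then, the maximum kinetic energy:
KE_max = E_photon - φ = 4.1259 eV - 2.82 eV = 1.3059 eV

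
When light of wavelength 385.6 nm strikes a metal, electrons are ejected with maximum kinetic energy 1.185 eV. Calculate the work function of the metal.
2.03 eV

From Einstein's photoelectric equation: KE_max = hf - φ = hc/λ - φ

Rearranging for φ:
φ = hc/λ - KE_max

Calculate photon energy:
E_photon = hc/λ = 3.2154 eV

Therefore:
φ = 3.2154 - 1.185 = 2.03 eV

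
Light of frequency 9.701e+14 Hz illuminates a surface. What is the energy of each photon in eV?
4.0120 eV

Using E = hf:

E = hf = (6.626×10⁻³⁴ J·s)(9.701e+14 Hz)
E = 4.0120 eV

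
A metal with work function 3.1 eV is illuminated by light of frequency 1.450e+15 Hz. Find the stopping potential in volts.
2.8967 V

The stopping potential V_s satisfies: eV_s = KE_max

First, find KE_max using Einstein's equation:
E_photon = hf = (6.626×10⁻³⁴ J·s)(1.450e+15 Hz) = 5.9967 eV
KE_max = E_photon - φ = 5.9967 - 3.1 = 2.8967 eV

Since eV_s = KE_max:
V_s = KE_max/e = 2.8967 V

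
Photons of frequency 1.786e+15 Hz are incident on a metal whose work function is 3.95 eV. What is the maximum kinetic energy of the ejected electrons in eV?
3.4363 eV

Using Einstein's photoelectric equation: KE_max = hf - φ

First, calculate the photon energy:
E_photon = hf = (6.626×10⁻³⁴ J·s)(1.786e+15 Hz)
E_photon = 7.3863 eV

Then, the maximum kinetic energy:
KE_max = E_photon - φ = 7.3863 eV - 3.95 eV = 3.4363 eV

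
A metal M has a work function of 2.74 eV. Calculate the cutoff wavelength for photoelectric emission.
452.50 nm

The threshold wavelength is when the photon energy equals the work function:
hc/λ₀ = φ

Solving for λ₀:
λ₀ = hc/φ = (6.626×10⁻³⁴ J·s)(3×10⁸ m/s) / (2.74 eV × 1.602×10⁻¹⁹ J/eV)
λ₀ = 452.50 nm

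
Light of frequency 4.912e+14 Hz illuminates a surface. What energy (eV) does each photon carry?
2.0314 eV

Using E = hf:

E = hf = (6.626×10⁻³⁴ J·s)(4.912e+14 Hz)
E = 2.0314 eV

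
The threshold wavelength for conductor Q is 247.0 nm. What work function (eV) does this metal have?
5.02 eV

At the threshold wavelength, photon energy equals work function:
φ = hc/λ₀

Calculating:
φ = (6.626×10⁻³⁴ J·s)(3×10⁸ m/s) / (247.0×10⁻⁹ m)
φ = 5.02 eV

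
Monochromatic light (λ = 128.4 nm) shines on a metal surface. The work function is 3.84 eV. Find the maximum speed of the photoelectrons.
1.4303e+06 m/s

First, find the maximum kinetic energy:
E_photon = hc/λ = 9.6561 eV
KE_max = E_photon - φ = 9.6561 - 3.84 = 5.8161 eV

Convert to Joules: KE_max = 5.8161 × 1.602×10⁻¹⁹ J = 9.3184e-19 J

Then use KE = ½mv² to find velocity:
v = √(2·KE/m) = √(2 × 9.3184e-19 J / 9.109e-31 kg)
v = 1.4303e+06 m/s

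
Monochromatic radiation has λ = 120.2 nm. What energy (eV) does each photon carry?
10.3148 eV

Using E = hf = hc/λ:

E = hc/λ = (6.626×10⁻³⁴ J·s)(3×10⁸ m/s) / (120.2×10⁻⁹ m)
E = 10.3148 eV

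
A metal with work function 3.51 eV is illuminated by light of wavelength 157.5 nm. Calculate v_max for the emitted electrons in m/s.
1.2387e+06 m/s

First, find the maximum kinetic energy:
E_photon = hc/λ = 7.8720 eV
KE_max = E_photon - φ = 7.8720 - 3.51 = 4.3620 eV

Convert to Joules: KE_max = 4.3620 × 1.602×10⁻¹⁹ J = 6.9887e-19 J

Then use KE = ½mv² to find velocity:
v = √(2·KE/m) = √(2 × 6.9887e-19 J / 9.109e-31 kg)
v = 1.2387e+06 m/s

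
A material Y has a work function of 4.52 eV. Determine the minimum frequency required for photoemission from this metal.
1.0929e+15 Hz

The threshold frequency is when the photon energy equals the work function:
hf₀ = φ

Solving for f₀:
f₀ = φ/h = (4.52 eV × 1.602×10⁻¹⁹ J/eV) / (6.626×10⁻³⁴ J·s)
f₀ = 1.0929e+15 Hz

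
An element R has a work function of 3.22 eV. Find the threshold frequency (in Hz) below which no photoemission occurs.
7.7859e+14 Hz

The threshold frequency is when the photon energy equals the work function:
hf₀ = φ

Solving for f₀:
f₀ = φ/h = (3.22 eV × 1.602×10⁻¹⁹ J/eV) / (6.626×10⁻³⁴ J·s)
f₀ = 7.7859e+14 Hz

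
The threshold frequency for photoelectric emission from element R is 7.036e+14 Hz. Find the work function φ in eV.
2.91 eV

At the threshold frequency, photon energy equals work function:
φ = hf₀

Calculating:
φ = (6.626×10⁻³⁴ J·s)(7.036e+14 Hz)
φ = 2.91 eV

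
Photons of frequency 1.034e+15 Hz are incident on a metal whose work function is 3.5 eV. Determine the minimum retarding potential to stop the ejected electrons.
0.7763 V

The stopping potential V_s satisfies: eV_s = KE_max

First, find KE_max using Einstein's equation:
E_photon = hf = (6.626×10⁻³⁴ J·s)(1.034e+15 Hz) = 4.2763 eV
KE_max = E_photon - φ = 4.2763 - 3.5 = 0.7763 eV

Since eV_s = KE_max:
V_s = KE_max/e = 0.7763 V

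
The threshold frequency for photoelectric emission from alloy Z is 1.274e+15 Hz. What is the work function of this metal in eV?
5.27 eV

At the threshold frequency, photon energy equals work function:
φ = hf₀

Calculating:
φ = (6.626×10⁻³⁴ J·s)(1.274e+15 Hz)
φ = 5.27 eV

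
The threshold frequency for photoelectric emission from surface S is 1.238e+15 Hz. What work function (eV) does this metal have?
5.12 eV

At the threshold frequency, photon energy equals work function:
φ = hf₀

Calculating:
φ = (6.626×10⁻³⁴ J·s)(1.238e+15 Hz)
φ = 5.12 eV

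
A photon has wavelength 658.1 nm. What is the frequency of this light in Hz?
4.5554e+14 Hz

Using the wave equation: c = fλ

Solving for frequency:
f = c/λ = (3×10⁸ m/s) / (658.1×10⁻⁹ m)
f = 4.5554e+14 Hz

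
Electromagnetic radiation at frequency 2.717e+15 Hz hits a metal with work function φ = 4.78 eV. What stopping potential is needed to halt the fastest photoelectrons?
6.4566 V

The stopping potential V_s satisfies: eV_s = KE_max

First, find KE_max using Einstein's equation:
E_photon = hf = (6.626×10⁻³⁴ J·s)(2.717e+15 Hz) = 11.2366 eV
KE_max = E_photon - φ = 11.2366 - 4.78 = 6.4566 eV

Since eV_s = KE_max:
V_s = KE_max/e = 6.4566 V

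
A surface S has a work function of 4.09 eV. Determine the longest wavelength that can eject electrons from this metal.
303.14 nm

The threshold wavelength is when the photon energy equals the work function:
hc/λ₀ = φ

Solving for λ₀:
λ₀ = hc/φ = (6.626×10⁻³⁴ J·s)(3×10⁸ m/s) / (4.09 eV × 1.602×10⁻¹⁹ J/eV)
λ₀ = 303.14 nm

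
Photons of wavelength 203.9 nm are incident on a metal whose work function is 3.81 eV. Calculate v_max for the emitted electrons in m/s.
8.9372e+05 m/s

First, find the maximum kinetic energy:
E_photon = hc/λ = 6.0806 eV
KE_max = E_photon - φ = 6.0806 - 3.81 = 2.2706 eV

Convert to Joules: KE_max = 2.2706 × 1.602×10⁻¹⁹ J = 3.6380e-19 J

Then use KE = ½mv² to find velocity:
v = √(2·KE/m) = √(2 × 3.6380e-19 J / 9.109e-31 kg)
v = 8.9372e+05 m/s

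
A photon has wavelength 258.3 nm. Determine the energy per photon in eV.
4.8000 eV

Using E = hf = hc/λ:

E = hc/λ = (6.626×10⁻³⁴ J·s)(3×10⁸ m/s) / (258.3×10⁻⁹ m)
E = 4.8000 eV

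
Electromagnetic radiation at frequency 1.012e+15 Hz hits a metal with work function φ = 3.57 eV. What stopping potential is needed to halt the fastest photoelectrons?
0.6153 V

The stopping potential V_s satisfies: eV_s = KE_max

First, find KE_max using Einstein's equation:
E_photon = hf = (6.626×10⁻³⁴ J·s)(1.012e+15 Hz) = 4.1853 eV
KE_max = E_photon - φ = 4.1853 - 3.57 = 0.6153 eV

Since eV_s = KE_max:
V_s = KE_max/e = 0.6153 V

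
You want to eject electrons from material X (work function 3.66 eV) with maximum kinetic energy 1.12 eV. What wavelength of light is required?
259.38 nm

From Einstein's equation: KE_max = hc/λ - φ

Rearranging for λ:
hc/λ = KE_max + φ
λ = hc/(KE_max + φ)

Required photon energy:
E_photon = KE_max + φ = 1.12 + 3.66 = 4.78 eV

Required wavelength:
λ = hc/E_photon = (6.626×10⁻³⁴)(3×10⁸) / (4.78 × 1.602×10⁻¹⁹)
λ = 259.38 nm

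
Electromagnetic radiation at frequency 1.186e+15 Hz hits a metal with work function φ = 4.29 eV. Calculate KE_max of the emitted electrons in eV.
0.6149 eV

Using Einstein's photoelectric equation: KE_max = hf - φ

First, calculate the photon energy:
E_photon = hf = (6.626×10⁻³⁴ J·s)(1.186e+15 Hz)
E_photon = 4.9049 eV

Then, the maximum kinetic energy:
KE_max = E_photon - φ = 4.9049 eV - 4.29 eV = 0.6149 eV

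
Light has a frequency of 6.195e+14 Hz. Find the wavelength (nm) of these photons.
483.93 nm

Using the wave equation: c = fλ

Solving for wavelength:
λ = c/f = (3×10⁸ m/s) / (6.195e+14 Hz)
λ = 483.93 nm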